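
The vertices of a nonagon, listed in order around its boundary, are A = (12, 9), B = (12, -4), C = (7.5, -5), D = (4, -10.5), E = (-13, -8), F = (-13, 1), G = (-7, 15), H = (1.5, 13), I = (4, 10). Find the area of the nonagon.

476.375

Σ = (-156) + (-30) + (-58.75) + (-168.5) + (-117) + (-188) + (-113.5) + (-37) + (-84) = -952.75
Area = |Σ|/2 = 476.375.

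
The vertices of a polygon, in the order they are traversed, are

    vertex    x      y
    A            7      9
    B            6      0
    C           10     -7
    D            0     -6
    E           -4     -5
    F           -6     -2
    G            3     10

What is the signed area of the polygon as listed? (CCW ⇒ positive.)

-149.5

A→B: (7)(0) − (6)(9) = -54
B→C: (6)(-7) − (10)(0) = -42
C→D: (10)(-6) − (0)(-7) = -60
D→E: (0)(-5) − (-4)(-6) = -24
E→F: (-4)(-2) − (-6)(-5) = -22
F→G: (-6)(10) − (3)(-2) = -54
G→A: (3)(9) − (7)(10) = -43
Σ = -299
Signed area = Σ/2 = -149.5 (negative ⇒ clockwise traversal).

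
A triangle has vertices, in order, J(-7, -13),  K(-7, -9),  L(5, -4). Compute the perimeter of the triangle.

|JK| = √((0)² + (4)²) = √16 = 4
|KL| = √((12)² + (5)²) = √169 = 13
|LJ| = √((-12)² + (-9)²) = √225 = 15
Perimeter = 4 + 13 + 15 = 32.

32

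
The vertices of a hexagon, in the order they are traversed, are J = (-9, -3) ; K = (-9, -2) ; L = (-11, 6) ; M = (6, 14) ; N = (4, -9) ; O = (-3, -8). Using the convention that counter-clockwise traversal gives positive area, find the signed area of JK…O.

-253.5

Apply the surveyor's formula: 2A = Σ (x_i·y_{i+1} − x_{i+1}·y_i), indices taken mod 6.
Cross-terms: -9, -76, -190, -110, -59, -63  ⇒  Σ = -507
Signed area = Σ/2 = -253.5 (negative ⇒ clockwise traversal).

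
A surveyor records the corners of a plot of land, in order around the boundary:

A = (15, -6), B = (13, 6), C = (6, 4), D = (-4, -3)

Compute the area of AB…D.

Apply the surveyor's formula: 2A = Σ (x_i·y_{i+1} − x_{i+1}·y_i), indices taken mod 4.
Σ = (168) + (16) + (-2) + (69) = 251
Area = |Σ|/2 = 125.5.

125.5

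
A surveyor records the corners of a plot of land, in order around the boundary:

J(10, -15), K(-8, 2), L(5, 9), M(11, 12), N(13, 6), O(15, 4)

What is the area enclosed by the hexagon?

307

Apply the shoelace formula: 2A = Σ (x_i·y_{i+1} − x_{i+1}·y_i), indices taken mod 6.
Σ = (-100) + (-82) + (-39) + (-90) + (-38) + (-265) = -614
Area = |Σ|/2 = 307.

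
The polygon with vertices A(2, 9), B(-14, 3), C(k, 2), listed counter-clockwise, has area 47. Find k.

-1

The doubled signed area Σ (x_i y_{i+1} − x_{i+1} y_i) is linear in k.
With k=0 it equals 100; the coefficient of k is 6 (from the two edges through C).
So 6·k + 100 = 2·47 = 94 ⇒ k = -1.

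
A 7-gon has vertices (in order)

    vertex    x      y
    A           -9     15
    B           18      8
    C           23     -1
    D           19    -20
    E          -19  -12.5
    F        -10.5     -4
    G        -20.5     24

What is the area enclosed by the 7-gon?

Apply the shoelace (surveyor's) formula: 2A = Σ (x_i·y_{i+1} − x_{i+1}·y_i), indices taken mod 7.
Σ = (-342) + (-202) + (-441) + (-617.5) + (-55.25) + (-334) + (-91.5) = -2083.25
Area = |Σ|/2 = 1041.625.

1041.625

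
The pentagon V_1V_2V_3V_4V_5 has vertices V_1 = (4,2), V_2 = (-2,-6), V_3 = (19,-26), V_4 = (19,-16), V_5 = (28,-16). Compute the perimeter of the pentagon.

|V_1V_2| = √((-6)² + (-8)²) = √100 = 10
|V_2V_3| = √((21)² + (-20)²) = √841 = 29
|V_3V_4| = √((0)² + (10)²) = √100 = 10
|V_4V_5| = √((9)² + (0)²) = √81 = 9
|V_5V_1| = √((-24)² + (18)²) = √900 = 30
Perimeter = 10 + 29 + 10 + 9 + 30 = 88.

88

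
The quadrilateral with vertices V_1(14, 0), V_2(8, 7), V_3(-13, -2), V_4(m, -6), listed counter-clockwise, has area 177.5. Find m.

Write out the shoelace sum; only the two edges meeting at V_4 involve m:
2·Area = [((-13)·(-6) − m·(-2)) + (m·0 − 14·(-6))] + 173
       = 2·m + 335 = 355
⇒ m = 10.

10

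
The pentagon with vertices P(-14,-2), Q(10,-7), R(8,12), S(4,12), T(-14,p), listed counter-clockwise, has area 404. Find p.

Write out the shoelace sum; only the two edges meeting at T involve p:
2·Area = [(4·p − (-14)·12) + ((-14)·(-2) − (-14)·p)] + 342
       = 18·p + 538 = 808
⇒ p = 15.

15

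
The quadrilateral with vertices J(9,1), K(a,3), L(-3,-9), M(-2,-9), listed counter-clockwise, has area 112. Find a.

-10

The doubled signed area Σ (x_i y_{i+1} − x_{i+1} y_i) is linear in a.
With a=0 it equals 124; the coefficient of a is -10 (from the two edges through K).
So -10·a + 124 = 2·112 = 224 ⇒ a = -10.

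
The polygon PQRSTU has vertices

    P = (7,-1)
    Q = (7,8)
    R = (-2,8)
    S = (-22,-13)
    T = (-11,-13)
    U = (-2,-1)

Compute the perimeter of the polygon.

|PQ| = √((0)² + (9)²) = √81 = 9
|QR| = √((-9)² + (0)²) = √81 = 9
|RS| = √((-20)² + (-21)²) = √841 = 29
|ST| = √((11)² + (0)²) = √121 = 11
|TU| = √((9)² + (12)²) = √225 = 15
|UP| = √((9)² + (0)²) = √81 = 9
Perimeter = 9 + 9 + 29 + 11 + 15 + 9 = 82.

82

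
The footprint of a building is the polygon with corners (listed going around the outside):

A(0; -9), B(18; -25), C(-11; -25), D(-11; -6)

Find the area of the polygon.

336.5

Apply the shoelace formula: 2A = Σ (x_i·y_{i+1} − x_{i+1}·y_i), indices taken mod 4.
Σ = (162) + (-725) + (-209) + (99) = -673
Area = |Σ|/2 = 336.5.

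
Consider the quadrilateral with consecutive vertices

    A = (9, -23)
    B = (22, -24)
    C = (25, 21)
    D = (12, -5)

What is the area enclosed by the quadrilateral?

Apply the surveyor's formula: 2A = Σ (x_i·y_{i+1} − x_{i+1}·y_i), indices taken mod 4.
A→B: (9)(-24) − (22)(-23) = 290
B→C: (22)(21) − (25)(-24) = 1062
C→D: (25)(-5) − (12)(21) = -377
D→A: (12)(-23) − (9)(-5) = -231
Σ = 744
Area = |Σ|/2 = 372.

372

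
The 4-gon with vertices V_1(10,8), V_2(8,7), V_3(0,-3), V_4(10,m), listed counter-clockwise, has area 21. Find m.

The doubled signed area Σ (x_i y_{i+1} − x_{i+1} y_i) is linear in m.
With m=0 it equals 92; the coefficient of m is -10 (from the two edges through V_4).
So -10·m + 92 = 2·21 = 42 ⇒ m = 5.

5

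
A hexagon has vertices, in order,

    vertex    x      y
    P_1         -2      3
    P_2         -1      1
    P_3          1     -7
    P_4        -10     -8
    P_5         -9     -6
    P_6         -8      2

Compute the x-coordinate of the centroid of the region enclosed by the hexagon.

-173/39

Apply the shoelace formula. First the cross-terms c_i = x_i·y_{i+1} − x_{i+1}·y_i:
  1, 6, -78, -12, -66, -20  ⇒  2A = -169, A = -84.5.
Then Σ (x_i + x_{i+1})·c_i = 2249, so x̄ = 2249 / (6·(-84.5)) = -173/39.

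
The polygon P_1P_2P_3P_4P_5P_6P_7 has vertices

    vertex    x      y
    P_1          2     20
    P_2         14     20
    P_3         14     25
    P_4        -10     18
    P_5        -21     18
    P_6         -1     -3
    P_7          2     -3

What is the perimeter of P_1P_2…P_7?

108

|P_1P_2| = √((12)² + (0)²) = √144 = 12
|P_2P_3| = √((0)² + (5)²) = √25 = 5
|P_3P_4| = √((-24)² + (-7)²) = √625 = 25
|P_4P_5| = √((-11)² + (0)²) = √121 = 11
|P_5P_6| = √((20)² + (-21)²) = √841 = 29
|P_6P_7| = √((3)² + (0)²) = √9 = 3
|P_7P_1| = √((0)² + (23)²) = √529 = 23
Perimeter = 12 + 5 + 25 + 11 + 29 + 3 + 23 = 108.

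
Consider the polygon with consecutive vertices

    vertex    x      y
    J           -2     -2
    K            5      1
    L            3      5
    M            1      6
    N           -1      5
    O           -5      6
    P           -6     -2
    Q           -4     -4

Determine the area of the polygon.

67.5

Apply the shoelace formula: 2A = Σ (x_i·y_{i+1} − x_{i+1}·y_i), indices taken mod 8.
Σ = (8) + (22) + (13) + (11) + (19) + (46) + (16) + (0) = 135
Area = |Σ|/2 = 67.5.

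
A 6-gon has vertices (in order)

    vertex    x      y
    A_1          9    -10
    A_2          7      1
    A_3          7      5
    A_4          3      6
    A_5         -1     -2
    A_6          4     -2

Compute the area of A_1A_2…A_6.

61

Apply Gauss's area formula: 2A = Σ (x_i·y_{i+1} − x_{i+1}·y_i), indices taken mod 6.
Σ = (79) + (28) + (27) + (0) + (10) + (-22) = 122
Area = |Σ|/2 = 61.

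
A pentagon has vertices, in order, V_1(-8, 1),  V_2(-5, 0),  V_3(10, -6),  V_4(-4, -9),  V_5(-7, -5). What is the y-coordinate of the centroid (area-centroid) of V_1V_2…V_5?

Apply the shoelace formula. First the cross-terms c_i = x_i·y_{i+1} − x_{i+1}·y_i:
  5, 30, -114, -43, -47  ⇒  2A = -169, A = -84.5.
Then Σ (y_i + y_{i+1})·c_i = 2325, so ȳ = 2325 / (6·(-84.5)) = -775/169.

-775/169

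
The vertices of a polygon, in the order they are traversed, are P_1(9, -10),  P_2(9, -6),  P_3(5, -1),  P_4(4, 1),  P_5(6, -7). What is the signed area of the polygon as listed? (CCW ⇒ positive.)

Apply Gauss's area formula: 2A = Σ (x_i·y_{i+1} − x_{i+1}·y_i), indices taken mod 5.
Σ = (36) + (21) + (9) + (-34) + (3) = 35
Signed area = Σ/2 = 17.5 (positive ⇒ counter-clockwise traversal).

17.5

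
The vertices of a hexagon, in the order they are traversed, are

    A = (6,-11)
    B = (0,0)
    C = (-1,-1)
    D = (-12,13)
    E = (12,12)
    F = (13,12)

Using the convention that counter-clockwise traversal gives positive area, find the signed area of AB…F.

-276

Cross-terms: 0, 0, -25, -300, -12, -215  ⇒  Σ = -552
Signed area = Σ/2 = -276 (negative ⇒ clockwise traversal).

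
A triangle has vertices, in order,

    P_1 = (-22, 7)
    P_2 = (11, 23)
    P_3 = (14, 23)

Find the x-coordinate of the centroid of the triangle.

Apply Gauss's area formula. First the cross-terms c_i = x_i·y_{i+1} − x_{i+1}·y_i:
  -583, -69, 604  ⇒  2A = -48, A = -24.
Then Σ (x_i + x_{i+1})·c_i = -144, so x̄ = -144 / (6·(-24)) = 1.

1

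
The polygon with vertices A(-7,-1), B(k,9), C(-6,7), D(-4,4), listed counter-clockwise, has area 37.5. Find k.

6

Write out the shoelace sum; only the two edges meeting at B involve k:
2·Area = [((-7)·9 − k·(-1)) + (k·7 − (-6)·9)] + 36
       = 8·k + 27 = 75
⇒ k = 6.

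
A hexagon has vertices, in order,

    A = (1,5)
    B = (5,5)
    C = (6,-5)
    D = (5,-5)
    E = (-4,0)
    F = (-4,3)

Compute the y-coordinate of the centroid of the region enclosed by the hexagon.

2/3

Apply the shoelace (surveyor's) formula. First the cross-terms c_i = x_i·y_{i+1} − x_{i+1}·y_i:
  -20, -55, -5, -20, -12, -23  ⇒  2A = -135, A = -67.5.
Then Σ (y_i + y_{i+1})·c_i = -270, so ȳ = -270 / (6·(-67.5)) = 2/3.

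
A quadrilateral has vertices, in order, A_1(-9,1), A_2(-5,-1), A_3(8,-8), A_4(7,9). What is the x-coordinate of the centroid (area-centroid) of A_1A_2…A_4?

282/139

Apply the surveyor's formula. First the cross-terms c_i = x_i·y_{i+1} − x_{i+1}·y_i:
  14, 48, 128, 88  ⇒  2A = 278, A = 139.
Then Σ (x_i + x_{i+1})·c_i = 1692, so x̄ = 1692 / (6·139) = 282/139.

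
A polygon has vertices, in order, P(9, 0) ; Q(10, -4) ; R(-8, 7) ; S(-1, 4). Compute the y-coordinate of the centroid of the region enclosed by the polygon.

Apply the surveyor's formula. First the cross-terms c_i = x_i·y_{i+1} − x_{i+1}·y_i:
  -36, 38, -25, -36  ⇒  2A = -59, A = -29.5.
Then Σ (y_i + y_{i+1})·c_i = -161, so ȳ = -161 / (6·(-29.5)) = 161/177.

161/177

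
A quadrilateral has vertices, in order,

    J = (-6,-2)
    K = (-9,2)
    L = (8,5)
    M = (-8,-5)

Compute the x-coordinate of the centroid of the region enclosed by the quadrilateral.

Apply the shoelace (surveyor's) formula. First the cross-terms c_i = x_i·y_{i+1} − x_{i+1}·y_i:
  -30, -61, 0, -14  ⇒  2A = -105, A = -52.5.
Then Σ (x_i + x_{i+1})·c_i = 707, so x̄ = 707 / (6·(-52.5)) = -101/45.

-101/45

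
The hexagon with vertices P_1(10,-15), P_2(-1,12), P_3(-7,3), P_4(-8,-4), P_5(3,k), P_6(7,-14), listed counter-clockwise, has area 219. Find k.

Write out the shoelace sum; only the two edges meeting at P_5 involve k:
2·Area = [((-8)·k − 3·(-4)) + (3·(-14) − 7·k)] + 273
       = -15·k + 243 = 438
⇒ k = -13.

-13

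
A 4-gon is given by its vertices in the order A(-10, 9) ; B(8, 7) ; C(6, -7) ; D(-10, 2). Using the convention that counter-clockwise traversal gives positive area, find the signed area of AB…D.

-184

Σ = (-142) + (-98) + (-58) + (-70) = -368
Signed area = Σ/2 = -184 (negative ⇒ clockwise traversal).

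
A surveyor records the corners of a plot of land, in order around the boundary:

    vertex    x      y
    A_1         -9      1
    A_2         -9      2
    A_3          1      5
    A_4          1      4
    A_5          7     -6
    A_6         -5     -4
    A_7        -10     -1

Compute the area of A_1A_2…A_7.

101.5

Apply Gauss's area formula: 2A = Σ (x_i·y_{i+1} − x_{i+1}·y_i), indices taken mod 7.
Σ = (-9) + (-47) + (-1) + (-34) + (-58) + (-35) + (-19) = -203
Area = |Σ|/2 = 101.5.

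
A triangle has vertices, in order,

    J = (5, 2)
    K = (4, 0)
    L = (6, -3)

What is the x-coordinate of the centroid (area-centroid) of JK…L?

5

Apply Gauss's area formula. First the cross-terms c_i = x_i·y_{i+1} − x_{i+1}·y_i:
  -8, -12, 27  ⇒  2A = 7, A = 3.5.
Then Σ (x_i + x_{i+1})·c_i = 105, so x̄ = 105 / (6·3.5) = 5.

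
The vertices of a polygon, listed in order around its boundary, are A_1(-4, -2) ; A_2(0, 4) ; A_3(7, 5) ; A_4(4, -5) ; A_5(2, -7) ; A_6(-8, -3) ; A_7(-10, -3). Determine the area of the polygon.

Cross-terms: -16, -28, -55, -18, -62, -6, 8  ⇒  Σ = -177
Area = |Σ|/2 = 88.5.

88.5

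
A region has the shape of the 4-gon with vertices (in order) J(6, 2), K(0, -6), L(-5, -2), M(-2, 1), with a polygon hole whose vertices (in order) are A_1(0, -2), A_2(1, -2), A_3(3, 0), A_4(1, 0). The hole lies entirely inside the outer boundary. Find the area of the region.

Outer boundary:
Apply Gauss's area formula: 2A = Σ (x_i·y_{i+1} − x_{i+1}·y_i), indices taken mod 4.
Σ = (-36) + (-30) + (-9) + (-10) = -85
Area = |Σ|/2 = 42.5.
Hole:
Σ = (2) + (6) + (0) + (-2) = 6
Area = |Σ|/2 = 3.
Net area = 42.5 − 3 = 39.5.

39.5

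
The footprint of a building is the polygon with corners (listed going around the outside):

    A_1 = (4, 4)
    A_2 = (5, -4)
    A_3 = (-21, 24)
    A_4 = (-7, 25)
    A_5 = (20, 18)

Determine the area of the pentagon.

Apply the surveyor's formula: 2A = Σ (x_i·y_{i+1} − x_{i+1}·y_i), indices taken mod 5.
Cross-terms: -36, 36, -357, -626, 8  ⇒  Σ = -975
Area = |Σ|/2 = 487.5.

487.5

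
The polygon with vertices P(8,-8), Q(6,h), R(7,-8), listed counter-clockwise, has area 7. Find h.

Write out the shoelace sum; only the two edges meeting at Q involve h:
2·Area = [(8·h − 6·(-8)) + (6·(-8) − 7·h)] + 8
       = 1·h + 8 = 14
⇒ h = 6.

6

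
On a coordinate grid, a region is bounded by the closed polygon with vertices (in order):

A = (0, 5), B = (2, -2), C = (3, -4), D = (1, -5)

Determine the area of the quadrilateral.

Σ = (-10) + (-2) + (-11) + (5) = -18
Area = |Σ|/2 = 9.

9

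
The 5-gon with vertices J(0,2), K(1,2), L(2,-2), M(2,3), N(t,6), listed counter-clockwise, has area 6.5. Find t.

Write out the shoelace sum; only the two edges meeting at N involve t:
2·Area = [(2·6 − t·3) + (t·2 − 0·6)] + 2
       = -1·t + 14 = 13
⇒ t = 1.

1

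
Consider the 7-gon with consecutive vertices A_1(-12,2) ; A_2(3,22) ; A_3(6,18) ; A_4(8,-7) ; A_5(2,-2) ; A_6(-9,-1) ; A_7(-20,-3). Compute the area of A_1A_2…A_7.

312.5

Σ = (-270) + (-78) + (-186) + (-2) + (-20) + (7) + (-76) = -625
Area = |Σ|/2 = 312.5.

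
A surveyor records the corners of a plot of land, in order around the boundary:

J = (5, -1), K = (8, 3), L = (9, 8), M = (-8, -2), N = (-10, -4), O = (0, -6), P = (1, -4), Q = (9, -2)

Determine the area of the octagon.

109.5

Σ = (23) + (37) + (46) + (12) + (60) + (6) + (34) + (1) = 219
Area = |Σ|/2 = 109.5.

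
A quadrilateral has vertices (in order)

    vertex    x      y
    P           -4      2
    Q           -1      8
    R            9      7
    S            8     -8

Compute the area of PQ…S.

Apply the shoelace formula: 2A = Σ (x_i·y_{i+1} − x_{i+1}·y_i), indices taken mod 4.
Cross-terms: -30, -79, -128, -16  ⇒  Σ = -253
Area = |Σ|/2 = 126.5.

126.5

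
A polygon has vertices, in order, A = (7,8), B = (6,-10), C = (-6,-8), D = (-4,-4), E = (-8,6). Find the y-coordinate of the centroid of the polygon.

Apply Gauss's area formula. First the cross-terms c_i = x_i·y_{i+1} − x_{i+1}·y_i:
  -118, -108, -8, -56, -106  ⇒  2A = -396, A = -198.
Then Σ (y_i + y_{i+1})·c_i = 680, so ȳ = 680 / (6·(-198)) = -170/297.

-170/297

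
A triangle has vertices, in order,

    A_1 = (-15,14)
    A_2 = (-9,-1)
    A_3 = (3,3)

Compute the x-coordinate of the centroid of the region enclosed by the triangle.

Apply the shoelace (surveyor's) formula. First the cross-terms c_i = x_i·y_{i+1} − x_{i+1}·y_i:
  141, -24, 87  ⇒  2A = 204, A = 102.
Then Σ (x_i + x_{i+1})·c_i = -4284, so x̄ = -4284 / (6·102) = -7.

-7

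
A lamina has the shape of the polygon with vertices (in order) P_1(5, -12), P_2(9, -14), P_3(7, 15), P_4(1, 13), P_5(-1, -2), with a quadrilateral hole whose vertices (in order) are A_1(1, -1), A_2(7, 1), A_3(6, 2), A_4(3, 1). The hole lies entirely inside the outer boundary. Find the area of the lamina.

184

Outer boundary:
Apply Gauss's area formula: 2A = Σ (x_i·y_{i+1} − x_{i+1}·y_i), indices taken mod 5.
Σ = (38) + (233) + (76) + (11) + (22) = 380
Area = |Σ|/2 = 190.
Hole:
A_1→A_2: (1)(1) − (7)(-1) = 8
A_2→A_3: (7)(2) − (6)(1) = 8
A_3→A_4: (6)(1) − (3)(2) = 0
A_4→A_1: (3)(-1) − (1)(1) = -4
Σ = 12
Area = |Σ|/2 = 6.
Net area = 190 − 6 = 184.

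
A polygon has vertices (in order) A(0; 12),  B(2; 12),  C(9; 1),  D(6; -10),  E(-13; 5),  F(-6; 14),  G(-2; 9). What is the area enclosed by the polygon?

264

A→B: (0)(12) − (2)(12) = -24
B→C: (2)(1) − (9)(12) = -106
C→D: (9)(-10) − (6)(1) = -96
D→E: (6)(5) − (-13)(-10) = -100
E→F: (-13)(14) − (-6)(5) = -152
F→G: (-6)(9) − (-2)(14) = -26
G→A: (-2)(12) − (0)(9) = -24
Σ = -528
Area = |Σ|/2 = 264.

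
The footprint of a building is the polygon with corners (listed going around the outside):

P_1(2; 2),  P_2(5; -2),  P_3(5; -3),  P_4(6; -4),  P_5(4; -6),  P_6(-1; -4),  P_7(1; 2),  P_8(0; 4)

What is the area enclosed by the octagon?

P_1→P_2: (2)(-2) − (5)(2) = -14
P_2→P_3: (5)(-3) − (5)(-2) = -5
P_3→P_4: (5)(-4) − (6)(-3) = -2
P_4→P_5: (6)(-6) − (4)(-4) = -20
P_5→P_6: (4)(-4) − (-1)(-6) = -22
P_6→P_7: (-1)(2) − (1)(-4) = 2
P_7→P_8: (1)(4) − (0)(2) = 4
P_8→P_1: (0)(2) − (2)(4) = -8
Σ = -65
Area = |Σ|/2 = 32.5.

32.5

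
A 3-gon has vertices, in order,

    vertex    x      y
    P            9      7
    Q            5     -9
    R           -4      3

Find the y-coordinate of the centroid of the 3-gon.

1/3

Apply the shoelace formula. First the cross-terms c_i = x_i·y_{i+1} − x_{i+1}·y_i:
  -116, -21, -55  ⇒  2A = -192, A = -96.
Then Σ (y_i + y_{i+1})·c_i = -192, so ȳ = -192 / (6·(-96)) = 1/3.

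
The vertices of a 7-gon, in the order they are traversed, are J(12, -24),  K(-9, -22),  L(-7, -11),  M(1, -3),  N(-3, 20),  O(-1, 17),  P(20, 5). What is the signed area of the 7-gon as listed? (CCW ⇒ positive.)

Apply the shoelace formula: 2A = Σ (x_i·y_{i+1} − x_{i+1}·y_i), indices taken mod 7.
J→K: (12)(-22) − (-9)(-24) = -480
K→L: (-9)(-11) − (-7)(-22) = -55
L→M: (-7)(-3) − (1)(-11) = 32
M→N: (1)(20) − (-3)(-3) = 11
N→O: (-3)(17) − (-1)(20) = -31
O→P: (-1)(5) − (20)(17) = -345
P→J: (20)(-24) − (12)(5) = -540
Σ = -1408
Signed area = Σ/2 = -704 (negative ⇒ clockwise traversal).

-704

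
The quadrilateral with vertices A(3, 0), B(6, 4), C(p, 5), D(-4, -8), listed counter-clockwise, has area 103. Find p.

-10

Write out the shoelace sum; only the two edges meeting at C involve p:
2·Area = [(6·5 − p·4) + (p·(-8) − (-4)·5)] + 36
       = -12·p + 86 = 206
⇒ p = -10.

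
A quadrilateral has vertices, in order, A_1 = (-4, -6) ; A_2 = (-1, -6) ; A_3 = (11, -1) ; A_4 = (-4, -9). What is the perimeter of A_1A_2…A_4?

36

|A_1A_2| = √((3)² + (0)²) = √9 = 3
|A_2A_3| = √((12)² + (5)²) = √169 = 13
|A_3A_4| = √((-15)² + (-8)²) = √289 = 17
|A_4A_1| = √((0)² + (3)²) = √9 = 3
Perimeter = 3 + 13 + 17 + 3 = 36.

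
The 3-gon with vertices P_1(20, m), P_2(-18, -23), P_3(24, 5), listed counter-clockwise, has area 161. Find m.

10

The doubled signed area Σ (x_i y_{i+1} − x_{i+1} y_i) is linear in m.
With m=0 it equals -98; the coefficient of m is 42 (from the two edges through P_1).
So 42·m + -98 = 2·161 = 322 ⇒ m = 10.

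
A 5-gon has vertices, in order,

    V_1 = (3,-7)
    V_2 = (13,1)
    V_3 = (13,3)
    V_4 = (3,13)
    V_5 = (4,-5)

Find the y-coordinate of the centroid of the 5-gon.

Apply the shoelace formula. First the cross-terms c_i = x_i·y_{i+1} − x_{i+1}·y_i:
  94, 26, 160, -67, -13  ⇒  2A = 200, A = 100.
Then Σ (y_i + y_{i+1})·c_i = 1720, so ȳ = 1720 / (6·100) = 43/15.

43/15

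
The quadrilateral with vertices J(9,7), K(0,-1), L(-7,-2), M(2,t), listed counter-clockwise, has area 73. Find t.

The doubled signed area Σ (x_i y_{i+1} − x_{i+1} y_i) is linear in t.
With t=0 it equals 2; the coefficient of t is -16 (from the two edges through M).
So -16·t + 2 = 2·73 = 146 ⇒ t = -9.

-9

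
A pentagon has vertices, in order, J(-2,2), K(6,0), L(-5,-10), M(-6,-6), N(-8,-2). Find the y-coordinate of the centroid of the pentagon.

Apply the shoelace formula. First the cross-terms c_i = x_i·y_{i+1} − x_{i+1}·y_i:
  -12, -60, -30, -36, -20  ⇒  2A = -158, A = -79.
Then Σ (y_i + y_{i+1})·c_i = 1344, so ȳ = 1344 / (6·(-79)) = -224/79.

-224/79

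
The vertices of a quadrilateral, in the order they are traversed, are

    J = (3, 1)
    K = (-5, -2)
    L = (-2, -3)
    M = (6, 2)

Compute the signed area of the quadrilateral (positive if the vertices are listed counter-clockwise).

12

Cross-terms: -1, 11, 14, 0  ⇒  Σ = 24
Signed area = Σ/2 = 12 (positive ⇒ counter-clockwise traversal).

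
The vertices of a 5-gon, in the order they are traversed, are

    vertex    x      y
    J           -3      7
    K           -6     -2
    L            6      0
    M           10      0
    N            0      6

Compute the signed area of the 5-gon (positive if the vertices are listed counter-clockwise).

69

J→K: (-3)(-2) − (-6)(7) = 48
K→L: (-6)(0) − (6)(-2) = 12
L→M: (6)(0) − (10)(0) = 0
M→N: (10)(6) − (0)(0) = 60
N→J: (0)(7) − (-3)(6) = 18
Σ = 138
Signed area = Σ/2 = 69 (positive ⇒ counter-clockwise traversal).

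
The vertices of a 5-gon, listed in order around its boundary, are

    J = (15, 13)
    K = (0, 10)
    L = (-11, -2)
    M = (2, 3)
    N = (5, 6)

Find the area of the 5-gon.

101.5

Σ = (150) + (110) + (-29) + (-3) + (-25) = 203
Area = |Σ|/2 = 101.5.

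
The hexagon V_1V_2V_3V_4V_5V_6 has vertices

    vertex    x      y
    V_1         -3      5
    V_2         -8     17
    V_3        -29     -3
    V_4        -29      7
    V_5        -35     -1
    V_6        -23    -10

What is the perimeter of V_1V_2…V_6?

|V_1V_2| = √((-5)² + (12)²) = √169 = 13
|V_2V_3| = √((-21)² + (-20)²) = √841 = 29
|V_3V_4| = √((0)² + (10)²) = √100 = 10
|V_4V_5| = √((-6)² + (-8)²) = √100 = 10
|V_5V_6| = √((12)² + (-9)²) = √225 = 15
|V_6V_1| = √((20)² + (15)²) = √625 = 25
Perimeter = 13 + 29 + 10 + 10 + 15 + 25 = 102.

102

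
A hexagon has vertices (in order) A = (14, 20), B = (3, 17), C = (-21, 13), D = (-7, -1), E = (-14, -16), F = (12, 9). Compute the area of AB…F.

482

Apply the shoelace (surveyor's) formula: 2A = Σ (x_i·y_{i+1} − x_{i+1}·y_i), indices taken mod 6.
Σ = (178) + (396) + (112) + (98) + (66) + (114) = 964
Area = |Σ|/2 = 482.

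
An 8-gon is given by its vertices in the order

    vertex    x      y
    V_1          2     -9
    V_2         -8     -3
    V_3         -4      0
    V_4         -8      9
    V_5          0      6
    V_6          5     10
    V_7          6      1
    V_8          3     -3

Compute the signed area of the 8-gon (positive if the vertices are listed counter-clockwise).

Apply the surveyor's formula: 2A = Σ (x_i·y_{i+1} − x_{i+1}·y_i), indices taken mod 8.
Cross-terms: -78, -12, -36, -48, -30, -55, -21, -21  ⇒  Σ = -301
Signed area = Σ/2 = -150.5 (negative ⇒ clockwise traversal).

-150.5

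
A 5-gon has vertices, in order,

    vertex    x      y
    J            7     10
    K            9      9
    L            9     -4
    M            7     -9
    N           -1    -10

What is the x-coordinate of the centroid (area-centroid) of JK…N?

875/162

Apply the shoelace formula. First the cross-terms c_i = x_i·y_{i+1} − x_{i+1}·y_i:
  -27, -117, -53, -79, 60  ⇒  2A = -216, A = -108.
Then Σ (x_i + x_{i+1})·c_i = -3500, so x̄ = -3500 / (6·(-108)) = 875/162.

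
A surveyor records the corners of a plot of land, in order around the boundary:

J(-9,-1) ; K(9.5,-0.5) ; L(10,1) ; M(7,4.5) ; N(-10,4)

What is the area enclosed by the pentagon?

Σ = (14) + (14.5) + (38) + (73) + (46) = 185.5
Area = |Σ|/2 = 92.75.

92.75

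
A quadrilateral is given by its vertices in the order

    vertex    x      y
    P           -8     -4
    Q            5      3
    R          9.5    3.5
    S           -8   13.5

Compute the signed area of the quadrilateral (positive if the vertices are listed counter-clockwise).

Cross-terms: -4, -11, 156.25, 140  ⇒  Σ = 281.25
Signed area = Σ/2 = 140.625 (positive ⇒ counter-clockwise traversal).

140.625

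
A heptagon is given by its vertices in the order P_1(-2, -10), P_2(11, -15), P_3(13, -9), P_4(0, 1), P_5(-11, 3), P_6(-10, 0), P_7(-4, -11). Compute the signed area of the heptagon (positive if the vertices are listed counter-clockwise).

209

Apply the surveyor's formula: 2A = Σ (x_i·y_{i+1} − x_{i+1}·y_i), indices taken mod 7.
P_1→P_2: (-2)(-15) − (11)(-10) = 140
P_2→P_3: (11)(-9) − (13)(-15) = 96
P_3→P_4: (13)(1) − (0)(-9) = 13
P_4→P_5: (0)(3) − (-11)(1) = 11
P_5→P_6: (-11)(0) − (-10)(3) = 30
P_6→P_7: (-10)(-11) − (-4)(0) = 110
P_7→P_1: (-4)(-10) − (-2)(-11) = 18
Σ = 418
Signed area = Σ/2 = 209 (positive ⇒ counter-clockwise traversal).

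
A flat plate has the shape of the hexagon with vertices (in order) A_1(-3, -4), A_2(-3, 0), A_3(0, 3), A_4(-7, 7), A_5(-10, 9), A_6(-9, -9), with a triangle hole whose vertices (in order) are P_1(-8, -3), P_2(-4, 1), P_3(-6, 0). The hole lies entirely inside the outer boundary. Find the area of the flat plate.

Outer boundary:
Apply the surveyor's formula: 2A = Σ (x_i·y_{i+1} − x_{i+1}·y_i), indices taken mod 6.
Σ = (-12) + (-9) + (21) + (7) + (171) + (9) = 187
Area = |Σ|/2 = 93.5.
Hole:
Apply Gauss's area formula: 2A = Σ (x_i·y_{i+1} − x_{i+1}·y_i), indices taken mod 3.
Cross-terms: -20, 6, 18  ⇒  Σ = 4
Area = |Σ|/2 = 2.
Net area = 93.5 − 2 = 91.5.

91.5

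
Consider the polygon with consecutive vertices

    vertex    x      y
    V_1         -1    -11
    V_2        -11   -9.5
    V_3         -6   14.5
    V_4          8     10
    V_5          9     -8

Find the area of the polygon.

Apply the shoelace formula: 2A = Σ (x_i·y_{i+1} − x_{i+1}·y_i), indices taken mod 5.
Σ = (-111.5) + (-216.5) + (-176) + (-154) + (-107) = -765
Area = |Σ|/2 = 382.5.

382.5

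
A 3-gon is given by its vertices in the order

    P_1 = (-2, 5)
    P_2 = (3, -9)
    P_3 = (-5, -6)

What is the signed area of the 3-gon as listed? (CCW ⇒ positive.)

-48.5

P_1→P_2: (-2)(-9) − (3)(5) = 3
P_2→P_3: (3)(-6) − (-5)(-9) = -63
P_3→P_1: (-5)(5) − (-2)(-6) = -37
Σ = -97
Signed area = Σ/2 = -48.5 (negative ⇒ clockwise traversal).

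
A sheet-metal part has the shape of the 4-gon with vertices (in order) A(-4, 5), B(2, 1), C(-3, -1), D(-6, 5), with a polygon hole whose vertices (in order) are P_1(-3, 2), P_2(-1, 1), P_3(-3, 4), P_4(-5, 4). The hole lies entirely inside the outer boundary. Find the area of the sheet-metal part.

Outer boundary:
Apply Gauss's area formula: 2A = Σ (x_i·y_{i+1} − x_{i+1}·y_i), indices taken mod 4.
Σ = (-14) + (1) + (-21) + (-10) = -44
Area = |Σ|/2 = 22.
Hole:
Σ = (-1) + (-1) + (8) + (2) = 8
Area = |Σ|/2 = 4.
Net area = 22 − 4 = 18.

18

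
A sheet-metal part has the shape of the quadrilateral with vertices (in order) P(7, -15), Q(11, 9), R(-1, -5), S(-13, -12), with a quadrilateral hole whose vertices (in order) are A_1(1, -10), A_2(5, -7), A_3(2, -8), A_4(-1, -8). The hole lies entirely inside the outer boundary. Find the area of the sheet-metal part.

198.5

Outer boundary:
Apply the surveyor's formula: 2A = Σ (x_i·y_{i+1} − x_{i+1}·y_i), indices taken mod 4.
Σ = (228) + (-46) + (-53) + (279) = 408
Area = |Σ|/2 = 204.
Hole:
Σ = (43) + (-26) + (-24) + (18) = 11
Area = |Σ|/2 = 5.5.
Net area = 204 − 5.5 = 198.5.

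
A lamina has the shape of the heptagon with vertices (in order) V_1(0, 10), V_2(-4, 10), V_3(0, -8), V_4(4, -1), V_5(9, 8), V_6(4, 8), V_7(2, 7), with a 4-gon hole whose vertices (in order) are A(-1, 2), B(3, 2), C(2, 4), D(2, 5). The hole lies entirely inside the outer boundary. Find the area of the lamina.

Outer boundary:
Apply Gauss's area formula: 2A = Σ (x_i·y_{i+1} − x_{i+1}·y_i), indices taken mod 7.
Σ = (40) + (32) + (32) + (41) + (40) + (12) + (20) = 217
Area = |Σ|/2 = 108.5.
Hole:
Apply the surveyor's formula: 2A = Σ (x_i·y_{i+1} − x_{i+1}·y_i), indices taken mod 4.
Cross-terms: -8, 8, 2, 9  ⇒  Σ = 11
Area = |Σ|/2 = 5.5.
Net area = 108.5 − 5.5 = 103.

103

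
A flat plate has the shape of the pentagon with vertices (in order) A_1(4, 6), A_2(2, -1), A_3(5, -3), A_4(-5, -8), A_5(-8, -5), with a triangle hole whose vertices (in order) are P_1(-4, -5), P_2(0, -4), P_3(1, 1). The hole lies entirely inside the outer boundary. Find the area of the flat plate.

60

Outer boundary:
Apply Gauss's area formula: 2A = Σ (x_i·y_{i+1} − x_{i+1}·y_i), indices taken mod 5.
A_1→A_2: (4)(-1) − (2)(6) = -16
A_2→A_3: (2)(-3) − (5)(-1) = -1
A_3→A_4: (5)(-8) − (-5)(-3) = -55
A_4→A_5: (-5)(-5) − (-8)(-8) = -39
A_5→A_1: (-8)(6) − (4)(-5) = -28
Σ = -139
Area = |Σ|/2 = 69.5.
Hole:
Σ = (16) + (4) + (-1) = 19
Area = |Σ|/2 = 9.5.
Net area = 69.5 − 9.5 = 60.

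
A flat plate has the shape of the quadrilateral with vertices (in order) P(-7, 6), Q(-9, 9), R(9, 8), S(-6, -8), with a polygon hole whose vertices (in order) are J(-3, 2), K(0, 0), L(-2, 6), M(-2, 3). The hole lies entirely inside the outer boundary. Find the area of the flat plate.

Outer boundary:
Apply the surveyor's formula: 2A = Σ (x_i·y_{i+1} − x_{i+1}·y_i), indices taken mod 4.
Σ = (-9) + (-153) + (-24) + (-92) = -278
Area = |Σ|/2 = 139.
Hole:
Apply Gauss's area formula: 2A = Σ (x_i·y_{i+1} − x_{i+1}·y_i), indices taken mod 4.
J→K: (-3)(0) − (0)(2) = 0
K→L: (0)(6) − (-2)(0) = 0
L→M: (-2)(3) − (-2)(6) = 6
M→J: (-2)(2) − (-3)(3) = 5
Σ = 11
Area = |Σ|/2 = 5.5.
Net area = 139 − 5.5 = 133.5.

133.5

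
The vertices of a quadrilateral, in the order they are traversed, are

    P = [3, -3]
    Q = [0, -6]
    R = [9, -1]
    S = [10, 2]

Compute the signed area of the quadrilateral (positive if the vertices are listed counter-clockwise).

Apply the shoelace formula: 2A = Σ (x_i·y_{i+1} − x_{i+1}·y_i), indices taken mod 4.
P→Q: (3)(-6) − (0)(-3) = -18
Q→R: (0)(-1) − (9)(-6) = 54
R→S: (9)(2) − (10)(-1) = 28
S→P: (10)(-3) − (3)(2) = -36
Σ = 28
Signed area = Σ/2 = 14 (positive ⇒ counter-clockwise traversal).

14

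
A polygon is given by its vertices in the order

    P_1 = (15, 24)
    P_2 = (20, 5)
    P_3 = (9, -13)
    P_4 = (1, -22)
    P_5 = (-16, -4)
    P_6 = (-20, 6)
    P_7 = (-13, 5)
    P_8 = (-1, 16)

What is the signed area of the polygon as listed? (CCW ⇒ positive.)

-958

Apply the shoelace (surveyor's) formula: 2A = Σ (x_i·y_{i+1} − x_{i+1}·y_i), indices taken mod 8.
Σ = (-405) + (-305) + (-185) + (-356) + (-176) + (-22) + (-203) + (-264) = -1916
Signed area = Σ/2 = -958 (negative ⇒ clockwise traversal).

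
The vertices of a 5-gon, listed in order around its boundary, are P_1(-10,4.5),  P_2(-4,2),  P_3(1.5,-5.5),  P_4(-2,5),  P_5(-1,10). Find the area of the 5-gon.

47

Σ = (-2) + (19) + (-3.5) + (-15) + (95.5) = 94
Area = |Σ|/2 = 47.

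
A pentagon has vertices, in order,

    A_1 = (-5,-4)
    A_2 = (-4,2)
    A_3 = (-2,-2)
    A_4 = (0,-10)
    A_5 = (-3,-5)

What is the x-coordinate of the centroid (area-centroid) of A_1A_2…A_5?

Apply the surveyor's formula. First the cross-terms c_i = x_i·y_{i+1} − x_{i+1}·y_i:
  -26, 12, 20, -30, -13  ⇒  2A = -37, A = -18.5.
Then Σ (x_i + x_{i+1})·c_i = 316, so x̄ = 316 / (6·(-18.5)) = -316/111.

-316/111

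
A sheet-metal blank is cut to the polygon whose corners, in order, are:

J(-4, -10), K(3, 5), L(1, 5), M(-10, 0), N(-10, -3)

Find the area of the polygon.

Apply the shoelace (surveyor's) formula: 2A = Σ (x_i·y_{i+1} − x_{i+1}·y_i), indices taken mod 5.
Σ = (10) + (10) + (50) + (30) + (88) = 188
Area = |Σ|/2 = 94.

94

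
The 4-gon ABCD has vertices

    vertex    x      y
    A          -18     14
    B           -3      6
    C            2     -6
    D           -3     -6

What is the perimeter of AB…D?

|AB| = √((15)² + (-8)²) = √289 = 17
|BC| = √((5)² + (-12)²) = √169 = 13
|CD| = √((-5)² + (0)²) = √25 = 5
|DA| = √((-15)² + (20)²) = √625 = 25
Perimeter = 17 + 13 + 5 + 25 = 60.

60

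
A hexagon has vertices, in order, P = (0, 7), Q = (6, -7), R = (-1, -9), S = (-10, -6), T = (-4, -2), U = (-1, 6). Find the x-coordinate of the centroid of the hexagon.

Apply Gauss's area formula. First the cross-terms c_i = x_i·y_{i+1} − x_{i+1}·y_i:
  -42, -61, -84, -4, -26, -7  ⇒  2A = -224, A = -112.
Then Σ (x_i + x_{i+1})·c_i = 560, so x̄ = 560 / (6·(-112)) = -5/6.

-5/6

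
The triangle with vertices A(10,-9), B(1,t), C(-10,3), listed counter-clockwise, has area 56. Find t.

Write out the shoelace sum; only the two edges meeting at B involve t:
2·Area = [(10·t − 1·(-9)) + (1·3 − (-10)·t)] + 60
       = 20·t + 72 = 112
⇒ t = 2.

2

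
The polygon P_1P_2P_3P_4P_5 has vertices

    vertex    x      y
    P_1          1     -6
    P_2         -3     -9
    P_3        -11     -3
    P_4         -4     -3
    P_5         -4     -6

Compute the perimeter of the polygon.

|P_1P_2| = √((-4)² + (-3)²) = √25 = 5
|P_2P_3| = √((-8)² + (6)²) = √100 = 10
|P_3P_4| = √((7)² + (0)²) = √49 = 7
|P_4P_5| = √((0)² + (-3)²) = √9 = 3
|P_5P_1| = √((5)² + (0)²) = √25 = 5
Perimeter = 5 + 10 + 7 + 3 + 5 = 30.

30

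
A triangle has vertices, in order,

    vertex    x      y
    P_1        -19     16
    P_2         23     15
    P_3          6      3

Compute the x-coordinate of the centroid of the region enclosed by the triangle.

10/3

Apply the surveyor's formula. First the cross-terms c_i = x_i·y_{i+1} − x_{i+1}·y_i:
  -653, -21, 153  ⇒  2A = -521, A = -260.5.
Then Σ (x_i + x_{i+1})·c_i = -5210, so x̄ = -5210 / (6·(-260.5)) = 10/3.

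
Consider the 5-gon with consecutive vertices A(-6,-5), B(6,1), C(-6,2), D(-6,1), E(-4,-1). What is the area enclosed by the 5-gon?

Apply Gauss's area formula: 2A = Σ (x_i·y_{i+1} − x_{i+1}·y_i), indices taken mod 5.
Cross-terms: 24, 18, 6, 10, 14  ⇒  Σ = 72
Area = |Σ|/2 = 36.

36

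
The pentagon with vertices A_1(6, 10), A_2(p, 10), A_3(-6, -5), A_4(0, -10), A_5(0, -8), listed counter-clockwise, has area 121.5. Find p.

-1

The doubled signed area Σ (x_i y_{i+1} − x_{i+1} y_i) is linear in p.
With p=0 it equals 228; the coefficient of p is -15 (from the two edges through A_2).
So -15·p + 228 = 2·121.5 = 243 ⇒ p = -1.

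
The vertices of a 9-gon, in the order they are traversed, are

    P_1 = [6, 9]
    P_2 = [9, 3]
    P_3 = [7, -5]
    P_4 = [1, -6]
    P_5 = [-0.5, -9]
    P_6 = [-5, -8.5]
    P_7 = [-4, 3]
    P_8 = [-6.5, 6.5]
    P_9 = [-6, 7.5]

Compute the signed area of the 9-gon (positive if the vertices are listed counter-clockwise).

-191.5

Apply the surveyor's formula: 2A = Σ (x_i·y_{i+1} − x_{i+1}·y_i), indices taken mod 9.
Σ = (-63) + (-66) + (-37) + (-12) + (-40.75) + (-49) + (-6.5) + (-9.75) + (-99) = -383
Signed area = Σ/2 = -191.5 (negative ⇒ clockwise traversal).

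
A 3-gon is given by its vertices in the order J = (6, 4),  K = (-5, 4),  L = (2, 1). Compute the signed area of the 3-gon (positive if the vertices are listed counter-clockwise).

16.5

Apply Gauss's area formula: 2A = Σ (x_i·y_{i+1} − x_{i+1}·y_i), indices taken mod 3.
Σ = (44) + (-13) + (2) = 33
Signed area = Σ/2 = 16.5 (positive ⇒ counter-clockwise traversal).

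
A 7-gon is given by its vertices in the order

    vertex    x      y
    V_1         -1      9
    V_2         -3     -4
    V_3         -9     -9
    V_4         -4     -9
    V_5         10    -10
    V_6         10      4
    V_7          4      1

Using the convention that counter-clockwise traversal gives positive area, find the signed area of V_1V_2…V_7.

Apply Gauss's area formula: 2A = Σ (x_i·y_{i+1} − x_{i+1}·y_i), indices taken mod 7.
Σ = (31) + (-9) + (45) + (130) + (140) + (-6) + (37) = 368
Signed area = Σ/2 = 184 (positive ⇒ counter-clockwise traversal).

184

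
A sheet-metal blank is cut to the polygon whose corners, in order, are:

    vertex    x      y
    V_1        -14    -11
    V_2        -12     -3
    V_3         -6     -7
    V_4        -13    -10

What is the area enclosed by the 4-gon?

26

Apply the shoelace (surveyor's) formula: 2A = Σ (x_i·y_{i+1} − x_{i+1}·y_i), indices taken mod 4.
V_1→V_2: (-14)(-3) − (-12)(-11) = -90
V_2→V_3: (-12)(-7) − (-6)(-3) = 66
V_3→V_4: (-6)(-10) − (-13)(-7) = -31
V_4→V_1: (-13)(-11) − (-14)(-10) = 3
Σ = -52
Area = |Σ|/2 = 26.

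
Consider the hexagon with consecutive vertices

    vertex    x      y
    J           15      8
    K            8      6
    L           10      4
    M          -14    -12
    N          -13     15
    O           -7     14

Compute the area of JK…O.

Σ = (26) + (-28) + (-64) + (-366) + (-77) + (-266) = -775
Area = |Σ|/2 = 387.5.

387.5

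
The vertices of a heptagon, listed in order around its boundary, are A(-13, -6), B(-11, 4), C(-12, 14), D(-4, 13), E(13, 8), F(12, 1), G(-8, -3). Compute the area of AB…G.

Apply the shoelace (surveyor's) formula: 2A = Σ (x_i·y_{i+1} − x_{i+1}·y_i), indices taken mod 7.
A→B: (-13)(4) − (-11)(-6) = -118
B→C: (-11)(14) − (-12)(4) = -106
C→D: (-12)(13) − (-4)(14) = -100
D→E: (-4)(8) − (13)(13) = -201
E→F: (13)(1) − (12)(8) = -83
F→G: (12)(-3) − (-8)(1) = -28
G→A: (-8)(-6) − (-13)(-3) = 9
Σ = -627
Area = |Σ|/2 = 313.5.

313.5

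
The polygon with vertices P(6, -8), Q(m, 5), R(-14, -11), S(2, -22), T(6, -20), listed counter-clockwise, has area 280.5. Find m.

11

The doubled signed area Σ (x_i y_{i+1} − x_{i+1} y_i) is linear in m.
With m=0 it equals 594; the coefficient of m is -3 (from the two edges through Q).
So -3·m + 594 = 2·280.5 = 561 ⇒ m = 11.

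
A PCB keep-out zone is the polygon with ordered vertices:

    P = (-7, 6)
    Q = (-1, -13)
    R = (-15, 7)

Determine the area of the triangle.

Apply the shoelace (surveyor's) formula: 2A = Σ (x_i·y_{i+1} − x_{i+1}·y_i), indices taken mod 3.
Σ = (97) + (-202) + (-41) = -146
Area = |Σ|/2 = 73.

73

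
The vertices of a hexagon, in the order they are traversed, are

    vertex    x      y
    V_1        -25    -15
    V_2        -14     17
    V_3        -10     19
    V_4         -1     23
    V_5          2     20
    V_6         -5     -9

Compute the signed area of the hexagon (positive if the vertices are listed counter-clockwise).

Σ = (-635) + (-96) + (-211) + (-66) + (82) + (-150) = -1076
Signed area = Σ/2 = -538 (negative ⇒ clockwise traversal).

-538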